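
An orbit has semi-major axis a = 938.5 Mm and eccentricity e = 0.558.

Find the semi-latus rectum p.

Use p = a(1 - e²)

Convert to SI: a = 938.5 Mm = 9.385e+08 m.
p = a (1 − e²).
p = 9.385e+08 · (1 − (0.558)²) = 9.385e+08 · 0.688636 ≈ 6.463e+08 m = 646.3 Mm.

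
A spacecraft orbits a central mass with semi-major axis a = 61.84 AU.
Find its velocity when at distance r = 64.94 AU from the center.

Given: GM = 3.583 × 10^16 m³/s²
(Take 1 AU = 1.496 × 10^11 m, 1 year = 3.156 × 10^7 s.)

Convert to SI: a = 61.84 AU = 9.25126e+12 m; r = 64.94 AU = 9.71502e+12 m.
Vis-viva: v = √(GM · (2/r − 1/a)).
2/r − 1/a = 2/9.71502e+12 − 1/9.25126e+12 = 9.77734e-14 m⁻¹.
v = √(3.583e+16 · 9.77734e-14) m/s ≈ 59.19 m/s = 0.01249 AU/year.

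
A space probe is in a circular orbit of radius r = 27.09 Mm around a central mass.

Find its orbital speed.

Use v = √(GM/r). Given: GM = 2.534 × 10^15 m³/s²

Convert to SI: r = 27.09 Mm = 2.709e+07 m.
For a circular orbit, gravity supplies the centripetal force, so v = √(GM / r).
v = √(2.534e+15 / 2.709e+07) m/s ≈ 9672 m/s = 9.672 km/s.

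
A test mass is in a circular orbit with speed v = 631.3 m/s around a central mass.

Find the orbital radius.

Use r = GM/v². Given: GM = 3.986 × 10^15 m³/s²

For a circular orbit, v² = GM / r, so r = GM / v².
r = 3.986e+15 / (631.3)² m ≈ 1e+10 m = 10 Gm.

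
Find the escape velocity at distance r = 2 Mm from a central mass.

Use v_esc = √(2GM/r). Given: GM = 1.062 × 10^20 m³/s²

Convert to SI: r = 2 Mm = 2e+06 m.
Escape velocity comes from setting total energy to zero: ½v² − GM/r = 0 ⇒ v_esc = √(2GM / r).
v_esc = √(2 · 1.062e+20 / 2e+06) m/s ≈ 1.031e+07 m/s = 1.031e+04 km/s.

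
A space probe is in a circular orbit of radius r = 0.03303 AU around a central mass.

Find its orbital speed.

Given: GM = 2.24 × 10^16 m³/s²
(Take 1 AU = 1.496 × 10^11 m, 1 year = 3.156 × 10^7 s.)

Convert to SI: r = 0.03303 AU = 4.94129e+09 m.
For a circular orbit, gravity supplies the centripetal force, so v = √(GM / r).
v = √(2.24e+16 / 4.94129e+09) m/s ≈ 2129 m/s = 0.4492 AU/year.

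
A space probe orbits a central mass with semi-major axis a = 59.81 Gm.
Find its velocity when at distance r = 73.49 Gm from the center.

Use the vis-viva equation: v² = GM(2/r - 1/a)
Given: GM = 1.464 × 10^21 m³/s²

Convert to SI: a = 59.81 Gm = 5.981e+10 m; r = 73.49 Gm = 7.349e+10 m.
Vis-viva: v = √(GM · (2/r − 1/a)).
2/r − 1/a = 2/7.349e+10 − 1/5.981e+10 = 1.0495e-11 m⁻¹.
v = √(1.464e+21 · 1.0495e-11) m/s ≈ 1.24e+05 m/s = 124 km/s.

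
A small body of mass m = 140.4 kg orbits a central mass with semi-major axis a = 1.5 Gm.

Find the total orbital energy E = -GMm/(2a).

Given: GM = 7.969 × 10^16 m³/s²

Convert to SI: a = 1.5 Gm = 1.5e+09 m.
E = −GMm / (2a).
E = −7.969e+16 · 140.4 / (2 · 1.5e+09) J ≈ -3.729e+09 J = -3.729 GJ.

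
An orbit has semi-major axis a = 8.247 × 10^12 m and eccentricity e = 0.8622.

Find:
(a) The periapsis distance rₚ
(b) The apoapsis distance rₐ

(a) rₚ = a(1 − e) = 8.247e+12 · (1 − 0.8622) = 8.247e+12 · 0.1378 ≈ 1.136e+12 m = 1.136 × 10^12 m.
(b) rₐ = a(1 + e) = 8.247e+12 · (1 + 0.8622) = 8.247e+12 · 1.8622 ≈ 1.536e+13 m = 1.536 × 10^13 m.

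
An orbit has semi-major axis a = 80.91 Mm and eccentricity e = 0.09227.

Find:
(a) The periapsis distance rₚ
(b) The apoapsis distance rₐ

Convert to SI: a = 80.91 Mm = 8.091e+07 m.
(a) rₚ = a(1 − e) = 8.091e+07 · (1 − 0.09227) = 8.091e+07 · 0.90773 ≈ 7.344e+07 m = 73.44 Mm.
(b) rₐ = a(1 + e) = 8.091e+07 · (1 + 0.09227) = 8.091e+07 · 1.09227 ≈ 8.838e+07 m = 88.38 Mm.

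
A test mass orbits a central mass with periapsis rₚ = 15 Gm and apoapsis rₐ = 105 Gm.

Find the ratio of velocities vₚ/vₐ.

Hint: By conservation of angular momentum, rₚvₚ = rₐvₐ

Convert to SI: rₚ = 15 Gm = 1.5e+10 m; rₐ = 105 Gm = 1.05e+11 m.
Conservation of angular momentum gives rₚvₚ = rₐvₐ, so vₚ/vₐ = rₐ/rₚ.
vₚ/vₐ = 1.05e+11 / 1.5e+10 ≈ 7.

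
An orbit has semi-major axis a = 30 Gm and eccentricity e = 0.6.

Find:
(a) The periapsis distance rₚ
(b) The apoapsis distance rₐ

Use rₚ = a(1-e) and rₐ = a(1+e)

Convert to SI: a = 30 Gm = 3e+10 m.
(a) rₚ = a(1 − e) = 3e+10 · (1 − 0.6) = 3e+10 · 0.4 ≈ 1.2e+10 m = 12 Gm.
(b) rₐ = a(1 + e) = 3e+10 · (1 + 0.6) = 3e+10 · 1.6 ≈ 4.8e+10 m = 48 Gm.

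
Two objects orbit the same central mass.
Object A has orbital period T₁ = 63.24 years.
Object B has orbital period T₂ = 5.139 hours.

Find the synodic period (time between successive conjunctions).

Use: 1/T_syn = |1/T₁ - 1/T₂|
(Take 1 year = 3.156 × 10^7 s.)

Convert to SI: T₁ = 63.24 years = 1.99585e+09 s; T₂ = 5.139 hours = 18500.4 s.
T_syn = |T₁ · T₂ / (T₁ − T₂)|.
T_syn = |1.99585e+09 · 18500.4 / (1.99585e+09 − 18500.4)| s ≈ 1.85e+04 s = 5.139 hours.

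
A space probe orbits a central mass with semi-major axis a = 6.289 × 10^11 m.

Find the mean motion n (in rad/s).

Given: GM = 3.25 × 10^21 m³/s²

n = √(GM / a³).
n = √(3.25e+21 / (6.289e+11)³) rad/s ≈ 1.143e-07 rad/s.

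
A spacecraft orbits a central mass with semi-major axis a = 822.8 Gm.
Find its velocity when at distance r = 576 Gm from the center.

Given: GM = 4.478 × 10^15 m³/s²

Convert to SI: a = 822.8 Gm = 8.228e+11 m; r = 576 Gm = 5.76e+11 m.
Vis-viva: v = √(GM · (2/r − 1/a)).
2/r − 1/a = 2/5.76e+11 − 1/8.228e+11 = 2.25686e-12 m⁻¹.
v = √(4.478e+15 · 2.25686e-12) m/s ≈ 100.5 m/s = 100.5 m/s.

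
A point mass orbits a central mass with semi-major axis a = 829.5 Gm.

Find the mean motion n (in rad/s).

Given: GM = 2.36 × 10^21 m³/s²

Convert to SI: a = 829.5 Gm = 8.295e+11 m.
n = √(GM / a³).
n = √(2.36e+21 / (8.295e+11)³) rad/s ≈ 6.43e-08 rad/s.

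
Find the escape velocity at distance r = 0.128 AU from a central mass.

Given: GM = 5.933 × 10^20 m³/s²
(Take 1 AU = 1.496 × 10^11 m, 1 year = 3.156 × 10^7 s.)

Convert to SI: r = 0.128 AU = 1.91488e+10 m.
Escape velocity comes from setting total energy to zero: ½v² − GM/r = 0 ⇒ v_esc = √(2GM / r).
v_esc = √(2 · 5.933e+20 / 1.91488e+10) m/s ≈ 2.489e+05 m/s = 52.52 AU/year.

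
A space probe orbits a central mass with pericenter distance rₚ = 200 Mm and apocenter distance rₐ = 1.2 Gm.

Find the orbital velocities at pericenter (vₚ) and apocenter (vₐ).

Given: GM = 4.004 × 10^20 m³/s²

Convert to SI: rₚ = 200 Mm = 2e+08 m; rₐ = 1.2 Gm = 1.2e+09 m.
Use the vis-viva equation v² = GM(2/r − 1/a) with a = (rₚ + rₐ)/2 = (2e+08 + 1.2e+09)/2 = 7e+08 m.
vₚ = √(GM · (2/rₚ − 1/a)) = √(4.004e+20 · (2/2e+08 − 1/7e+08)) m/s ≈ 1.853e+06 m/s = 1853 km/s.
vₐ = √(GM · (2/rₐ − 1/a)) = √(4.004e+20 · (2/1.2e+09 − 1/7e+08)) m/s ≈ 3.088e+05 m/s = 308.8 km/s.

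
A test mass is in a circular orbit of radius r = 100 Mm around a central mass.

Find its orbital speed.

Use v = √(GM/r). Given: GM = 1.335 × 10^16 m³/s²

Convert to SI: r = 100 Mm = 1e+08 m.
For a circular orbit, gravity supplies the centripetal force, so v = √(GM / r).
v = √(1.335e+16 / 1e+08) m/s ≈ 1.155e+04 m/s = 11.55 km/s.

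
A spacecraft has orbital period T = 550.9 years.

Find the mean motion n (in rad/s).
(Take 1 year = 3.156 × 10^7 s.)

Convert to SI: T = 550.9 years = 1.73864e+10 s.
n = 2π / T.
n = 2π / 1.73864e+10 s ≈ 3.614e-10 rad/s.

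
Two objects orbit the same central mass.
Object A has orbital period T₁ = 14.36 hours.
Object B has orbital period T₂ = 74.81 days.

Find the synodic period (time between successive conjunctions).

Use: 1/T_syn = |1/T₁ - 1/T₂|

Convert to SI: T₁ = 14.36 hours = 51696 s; T₂ = 74.81 days = 6.46358e+06 s.
T_syn = |T₁ · T₂ / (T₁ − T₂)|.
T_syn = |51696 · 6.46358e+06 / (51696 − 6.46358e+06)| s ≈ 5.211e+04 s = 14.48 hours.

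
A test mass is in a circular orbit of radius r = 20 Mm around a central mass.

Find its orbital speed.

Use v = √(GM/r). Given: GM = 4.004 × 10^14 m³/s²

Convert to SI: r = 20 Mm = 2e+07 m.
For a circular orbit, gravity supplies the centripetal force, so v = √(GM / r).
v = √(4.004e+14 / 2e+07) m/s ≈ 4474 m/s = 4.474 km/s.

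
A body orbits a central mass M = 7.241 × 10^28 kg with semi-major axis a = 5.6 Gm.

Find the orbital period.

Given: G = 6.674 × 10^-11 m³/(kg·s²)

Convert to SI: a = 5.6 Gm = 5.6e+09 m.
GM = G · M = 6.674e-11 · 7.241e+28 = 4.83264e+18 m³/s².
Kepler's third law: T = 2π √(a³ / GM).
Substituting a = 5.6e+09 m and GM = 4.83264e+18 m³/s²:
T = 2π √((5.6e+09)³ / 4.83264e+18) s
T ≈ 1.198e+06 s = 13.86 days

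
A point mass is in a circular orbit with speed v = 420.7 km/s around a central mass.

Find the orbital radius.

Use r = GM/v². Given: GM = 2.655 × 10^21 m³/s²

Convert to SI: v = 420.7 km/s = 420700 m/s.
For a circular orbit, v² = GM / r, so r = GM / v².
r = 2.655e+21 / (420700)² m ≈ 1.5e+10 m = 15 Gm.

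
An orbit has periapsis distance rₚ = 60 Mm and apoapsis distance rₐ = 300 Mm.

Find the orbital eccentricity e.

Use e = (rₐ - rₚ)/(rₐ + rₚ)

Convert to SI: rₚ = 60 Mm = 6e+07 m; rₐ = 300 Mm = 3e+08 m.
e = (rₐ − rₚ) / (rₐ + rₚ).
e = (3e+08 − 6e+07) / (3e+08 + 6e+07) = 2.4e+08 / 3.6e+08 ≈ 0.6667.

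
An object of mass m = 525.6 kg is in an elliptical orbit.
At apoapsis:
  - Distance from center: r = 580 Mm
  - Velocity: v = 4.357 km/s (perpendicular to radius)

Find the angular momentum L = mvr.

Convert to SI: r = 580 Mm = 5.8e+08 m; v = 4.357 km/s = 4357 m/s.
Since v is perpendicular to r, L = m · v · r.
L = 525.6 · 4357 · 5.8e+08 kg·m²/s ≈ 1.328e+15 kg·m²/s.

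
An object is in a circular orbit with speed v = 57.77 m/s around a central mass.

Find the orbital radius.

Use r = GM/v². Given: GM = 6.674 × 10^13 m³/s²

For a circular orbit, v² = GM / r, so r = GM / v².
r = 6.674e+13 / (57.77)² m ≈ 2e+10 m = 20 Gm.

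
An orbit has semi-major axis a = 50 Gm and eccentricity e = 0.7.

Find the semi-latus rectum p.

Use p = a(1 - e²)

Convert to SI: a = 50 Gm = 5e+10 m.
p = a (1 − e²).
p = 5e+10 · (1 − (0.7)²) = 5e+10 · 0.51 ≈ 2.55e+10 m = 25.5 Gm.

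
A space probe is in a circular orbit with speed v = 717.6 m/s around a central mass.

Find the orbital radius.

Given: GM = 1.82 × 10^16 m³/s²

For a circular orbit, v² = GM / r, so r = GM / v².
r = 1.82e+16 / (717.6)² m ≈ 3.534e+10 m = 3.534 × 10^10 m.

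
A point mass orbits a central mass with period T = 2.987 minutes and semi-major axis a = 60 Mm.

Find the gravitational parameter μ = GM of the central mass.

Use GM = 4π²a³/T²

Convert to SI: T = 2.987 minutes = 179.22 s; a = 60 Mm = 6e+07 m.
GM = 4π² · a³ / T².
GM = 4π² · (6e+07)³ / (179.22)² m³/s² ≈ 2.655e+20 m³/s² = 2.655 × 10^20 m³/s².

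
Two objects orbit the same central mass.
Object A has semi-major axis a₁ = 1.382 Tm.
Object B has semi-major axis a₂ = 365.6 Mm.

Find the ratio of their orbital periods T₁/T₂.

Convert to SI: a₁ = 1.382 Tm = 1.382e+12 m; a₂ = 365.6 Mm = 3.656e+08 m.
From Kepler's third law, (T₁/T₂)² = (a₁/a₂)³, so T₁/T₂ = (a₁/a₂)^(3/2).
a₁/a₂ = 1.382e+12 / 3.656e+08 = 3780.09.
T₁/T₂ = (3780.09)^(3/2) ≈ 2.324e+05.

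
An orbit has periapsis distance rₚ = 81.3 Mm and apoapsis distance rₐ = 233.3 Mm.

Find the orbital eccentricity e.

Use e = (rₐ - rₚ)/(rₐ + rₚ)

Convert to SI: rₚ = 81.3 Mm = 8.13e+07 m; rₐ = 233.3 Mm = 2.333e+08 m.
e = (rₐ − rₚ) / (rₐ + rₚ).
e = (2.333e+08 − 8.13e+07) / (2.333e+08 + 8.13e+07) = 1.52e+08 / 3.146e+08 ≈ 0.4832.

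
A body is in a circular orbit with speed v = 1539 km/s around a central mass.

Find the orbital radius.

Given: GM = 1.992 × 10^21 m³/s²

Convert to SI: v = 1539 km/s = 1.539e+06 m/s.
For a circular orbit, v² = GM / r, so r = GM / v².
r = 1.992e+21 / (1.539e+06)² m ≈ 8.41e+08 m = 8.41 × 10^8 m.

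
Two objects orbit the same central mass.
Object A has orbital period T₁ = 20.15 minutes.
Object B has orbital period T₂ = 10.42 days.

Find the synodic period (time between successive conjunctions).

Convert to SI: T₁ = 20.15 minutes = 1209 s; T₂ = 10.42 days = 900288 s.
T_syn = |T₁ · T₂ / (T₁ − T₂)|.
T_syn = |1209 · 900288 / (1209 − 900288)| s ≈ 1211 s = 20.18 minutes.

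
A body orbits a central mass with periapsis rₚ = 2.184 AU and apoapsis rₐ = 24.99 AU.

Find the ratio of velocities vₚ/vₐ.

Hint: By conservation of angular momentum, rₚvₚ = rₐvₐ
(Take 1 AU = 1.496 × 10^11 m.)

Convert to SI: rₚ = 2.184 AU = 3.26726e+11 m; rₐ = 24.99 AU = 3.7385e+12 m.
Conservation of angular momentum gives rₚvₚ = rₐvₐ, so vₚ/vₐ = rₐ/rₚ.
vₚ/vₐ = 3.7385e+12 / 3.26726e+11 ≈ 11.44.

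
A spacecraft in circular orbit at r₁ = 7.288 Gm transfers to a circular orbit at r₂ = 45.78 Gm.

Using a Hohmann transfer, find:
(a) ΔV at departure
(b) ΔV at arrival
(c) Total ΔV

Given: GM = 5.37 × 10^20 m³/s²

Convert to SI: r₁ = 7.288 Gm = 7.288e+09 m; r₂ = 45.78 Gm = 4.578e+10 m.
Transfer semi-major axis: a_t = (r₁ + r₂)/2 = (7.288e+09 + 4.578e+10)/2 = 2.6534e+10 m.
Circular speeds: v₁ = √(GM/r₁) = 271446 m/s, v₂ = √(GM/r₂) = 108305 m/s.
Transfer speeds (vis-viva v² = GM(2/r − 1/a_t)): v₁ᵗ = 356549 m/s, v₂ᵗ = 56761.3 m/s.
(a) ΔV₁ = |v₁ᵗ − v₁| ≈ 8.51e+04 m/s = 85.1 km/s.
(b) ΔV₂ = |v₂ − v₂ᵗ| ≈ 5.154e+04 m/s = 51.54 km/s.
(c) ΔV_total = ΔV₁ + ΔV₂ ≈ 1.366e+05 m/s = 136.6 km/s.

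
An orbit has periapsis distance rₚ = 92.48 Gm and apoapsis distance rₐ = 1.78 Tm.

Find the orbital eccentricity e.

Convert to SI: rₚ = 92.48 Gm = 9.248e+10 m; rₐ = 1.78 Tm = 1.78e+12 m.
e = (rₐ − rₚ) / (rₐ + rₚ).
e = (1.78e+12 − 9.248e+10) / (1.78e+12 + 9.248e+10) = 1.68752e+12 / 1.87248e+12 ≈ 0.9012.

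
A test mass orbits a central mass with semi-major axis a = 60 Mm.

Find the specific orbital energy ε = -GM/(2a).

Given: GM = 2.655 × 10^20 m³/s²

Convert to SI: a = 60 Mm = 6e+07 m.
ε = −GM / (2a).
ε = −2.655e+20 / (2 · 6e+07) J/kg ≈ -2.212e+12 J/kg = -2212 GJ/kg.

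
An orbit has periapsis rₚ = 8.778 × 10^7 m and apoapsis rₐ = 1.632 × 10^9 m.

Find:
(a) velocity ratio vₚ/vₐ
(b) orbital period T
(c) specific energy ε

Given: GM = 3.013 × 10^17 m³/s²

(a) Conservation of angular momentum (rₚvₚ = rₐvₐ) gives vₚ/vₐ = rₐ/rₚ = 1.632e+09/8.778e+07 ≈ 18.59
(b) With a = (rₚ + rₐ)/2 = 8.5989e+08 m, T = 2π √(a³/GM) = 2π √((8.5989e+08)³/3.013e+17) s ≈ 2.886e+05 s
(c) With a = (rₚ + rₐ)/2 = 8.5989e+08 m, ε = −GM/(2a) = −3.013e+17/(2 · 8.5989e+08) J/kg ≈ -1.752e+08 J/kg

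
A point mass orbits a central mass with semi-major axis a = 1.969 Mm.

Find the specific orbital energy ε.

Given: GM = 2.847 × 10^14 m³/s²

Convert to SI: a = 1.969 Mm = 1.969e+06 m.
ε = −GM / (2a).
ε = −2.847e+14 / (2 · 1.969e+06) J/kg ≈ -7.23e+07 J/kg = -72.3 MJ/kg.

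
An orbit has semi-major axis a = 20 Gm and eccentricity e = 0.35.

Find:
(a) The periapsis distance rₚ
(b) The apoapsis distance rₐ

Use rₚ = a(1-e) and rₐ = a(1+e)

Convert to SI: a = 20 Gm = 2e+10 m.
(a) rₚ = a(1 − e) = 2e+10 · (1 − 0.35) = 2e+10 · 0.65 ≈ 1.3e+10 m = 13 Gm.
(b) rₐ = a(1 + e) = 2e+10 · (1 + 0.35) = 2e+10 · 1.35 ≈ 2.7e+10 m = 27 Gm.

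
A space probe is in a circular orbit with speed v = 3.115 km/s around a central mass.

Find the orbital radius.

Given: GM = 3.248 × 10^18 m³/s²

Convert to SI: v = 3.115 km/s = 3115 m/s.
For a circular orbit, v² = GM / r, so r = GM / v².
r = 3.248e+18 / (3115)² m ≈ 3.347e+11 m = 334.7 Gm.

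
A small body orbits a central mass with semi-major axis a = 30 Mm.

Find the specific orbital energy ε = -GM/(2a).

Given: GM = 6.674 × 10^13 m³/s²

Convert to SI: a = 30 Mm = 3e+07 m.
ε = −GM / (2a).
ε = −6.674e+13 / (2 · 3e+07) J/kg ≈ -1.112e+06 J/kg = -1.112 MJ/kg.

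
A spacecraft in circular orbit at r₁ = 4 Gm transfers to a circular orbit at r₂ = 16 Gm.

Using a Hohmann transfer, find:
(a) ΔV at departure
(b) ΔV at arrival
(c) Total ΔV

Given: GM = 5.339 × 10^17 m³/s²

Convert to SI: r₁ = 4 Gm = 4e+09 m; r₂ = 16 Gm = 1.6e+10 m.
Transfer semi-major axis: a_t = (r₁ + r₂)/2 = (4e+09 + 1.6e+10)/2 = 1e+10 m.
Circular speeds: v₁ = √(GM/r₁) = 11553.1 m/s, v₂ = √(GM/r₂) = 5776.57 m/s.
Transfer speeds (vis-viva v² = GM(2/r − 1/a_t)): v₁ᵗ = 14613.7 m/s, v₂ᵗ = 3653.42 m/s.
(a) ΔV₁ = |v₁ᵗ − v₁| ≈ 3061 m/s = 3.061 km/s.
(b) ΔV₂ = |v₂ − v₂ᵗ| ≈ 2123 m/s = 2.123 km/s.
(c) ΔV_total = ΔV₁ + ΔV₂ ≈ 5184 m/s = 5.184 km/s.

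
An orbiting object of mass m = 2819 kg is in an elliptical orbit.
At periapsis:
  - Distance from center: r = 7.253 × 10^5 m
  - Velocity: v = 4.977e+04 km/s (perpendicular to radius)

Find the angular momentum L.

Convert to SI: v = 4.977e+04 km/s = 4.977e+07 m/s.
Since v is perpendicular to r, L = m · v · r.
L = 2819 · 4.977e+07 · 725300 kg·m²/s ≈ 1.018e+17 kg·m²/s.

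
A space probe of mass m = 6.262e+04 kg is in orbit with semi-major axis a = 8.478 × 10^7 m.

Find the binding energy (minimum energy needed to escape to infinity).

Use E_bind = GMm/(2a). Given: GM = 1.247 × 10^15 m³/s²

Total orbital energy is E = −GMm/(2a); binding energy is E_bind = −E = GMm/(2a).
E_bind = 1.247e+15 · 6.262e+04 / (2 · 8.478e+07) J ≈ 4.605e+11 J = 460.5 GJ.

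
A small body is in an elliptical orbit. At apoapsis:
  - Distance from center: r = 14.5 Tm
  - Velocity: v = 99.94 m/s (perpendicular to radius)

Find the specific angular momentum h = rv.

Convert to SI: r = 14.5 Tm = 1.45e+13 m.
With v perpendicular to r, h = r · v.
h = 1.45e+13 · 99.94 m²/s ≈ 1.449e+15 m²/s.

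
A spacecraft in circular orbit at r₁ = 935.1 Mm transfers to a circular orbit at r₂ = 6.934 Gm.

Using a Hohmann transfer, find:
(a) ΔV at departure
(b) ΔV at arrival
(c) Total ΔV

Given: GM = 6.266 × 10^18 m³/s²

Convert to SI: r₁ = 935.1 Mm = 9.351e+08 m; r₂ = 6.934 Gm = 6.934e+09 m.
Transfer semi-major axis: a_t = (r₁ + r₂)/2 = (9.351e+08 + 6.934e+09)/2 = 3.93455e+09 m.
Circular speeds: v₁ = √(GM/r₁) = 81858.9 m/s, v₂ = √(GM/r₂) = 30061 m/s.
Transfer speeds (vis-viva v² = GM(2/r − 1/a_t)): v₁ᵗ = 108670 m/s, v₂ᵗ = 14655 m/s.
(a) ΔV₁ = |v₁ᵗ − v₁| ≈ 2.681e+04 m/s = 26.81 km/s.
(b) ΔV₂ = |v₂ − v₂ᵗ| ≈ 1.541e+04 m/s = 15.41 km/s.
(c) ΔV_total = ΔV₁ + ΔV₂ ≈ 4.222e+04 m/s = 42.22 km/s.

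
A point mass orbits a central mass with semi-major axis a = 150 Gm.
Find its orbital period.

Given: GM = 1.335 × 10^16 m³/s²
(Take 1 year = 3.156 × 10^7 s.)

Convert to SI: a = 150 Gm = 1.5e+11 m.
Kepler's third law: T = 2π √(a³ / GM).
Substituting a = 1.5e+11 m and GM = 1.335e+16 m³/s²:
T = 2π √((1.5e+11)³ / 1.335e+16) s
T ≈ 3.159e+09 s = 100.1 years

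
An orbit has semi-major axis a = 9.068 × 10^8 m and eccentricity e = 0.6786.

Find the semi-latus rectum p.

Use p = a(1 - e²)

p = a (1 − e²).
p = 9.068e+08 · (1 − (0.6786)²) = 9.068e+08 · 0.539502 ≈ 4.892e+08 m = 4.892 × 10^8 m.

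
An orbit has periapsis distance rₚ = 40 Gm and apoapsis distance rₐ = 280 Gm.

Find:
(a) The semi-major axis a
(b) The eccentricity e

Convert to SI: rₚ = 40 Gm = 4e+10 m; rₐ = 280 Gm = 2.8e+11 m.
(a) a = (rₚ + rₐ) / 2 = (4e+10 + 2.8e+11) / 2 ≈ 1.6e+11 m = 160 Gm.
(b) e = (rₐ − rₚ) / (rₐ + rₚ) = (2.8e+11 − 4e+10) / (2.8e+11 + 4e+10) ≈ 0.75.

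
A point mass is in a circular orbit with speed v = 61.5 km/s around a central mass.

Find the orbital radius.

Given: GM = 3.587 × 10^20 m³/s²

Convert to SI: v = 61.5 km/s = 61500 m/s.
For a circular orbit, v² = GM / r, so r = GM / v².
r = 3.587e+20 / (61500)² m ≈ 9.484e+10 m = 94.84 Gm.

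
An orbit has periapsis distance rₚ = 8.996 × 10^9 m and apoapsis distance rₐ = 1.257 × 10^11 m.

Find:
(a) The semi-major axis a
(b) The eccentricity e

(a) a = (rₚ + rₐ) / 2 = (8.996e+09 + 1.257e+11) / 2 ≈ 6.735e+10 m = 6.735 × 10^10 m.
(b) e = (rₐ − rₚ) / (rₐ + rₚ) = (1.257e+11 − 8.996e+09) / (1.257e+11 + 8.996e+09) ≈ 0.8664.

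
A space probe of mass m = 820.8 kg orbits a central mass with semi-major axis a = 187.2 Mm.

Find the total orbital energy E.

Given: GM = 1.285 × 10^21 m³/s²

Convert to SI: a = 187.2 Mm = 1.872e+08 m.
E = −GMm / (2a).
E = −1.285e+21 · 820.8 / (2 · 1.872e+08) J ≈ -2.817e+15 J = -2.817 PJ.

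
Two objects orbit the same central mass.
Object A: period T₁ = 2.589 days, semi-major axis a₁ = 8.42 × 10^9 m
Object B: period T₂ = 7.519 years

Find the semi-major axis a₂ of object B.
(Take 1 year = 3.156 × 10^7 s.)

Convert to SI: T₁ = 2.589 days = 223690 s; T₂ = 7.519 years = 2.373e+08 s.
Kepler's third law: (T₁/T₂)² = (a₁/a₂)³ ⇒ a₂ = a₁ · (T₂/T₁)^(2/3).
T₂/T₁ = 2.373e+08 / 223690 = 1060.84.
a₂ = 8.42e+09 · (1060.84)^(2/3) m ≈ 8.758e+11 m = 8.758 × 10^11 m.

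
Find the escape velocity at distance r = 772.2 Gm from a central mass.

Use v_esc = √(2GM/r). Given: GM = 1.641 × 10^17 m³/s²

Convert to SI: r = 772.2 Gm = 7.722e+11 m.
Escape velocity comes from setting total energy to zero: ½v² − GM/r = 0 ⇒ v_esc = √(2GM / r).
v_esc = √(2 · 1.641e+17 / 7.722e+11) m/s ≈ 651.9 m/s = 651.9 m/s.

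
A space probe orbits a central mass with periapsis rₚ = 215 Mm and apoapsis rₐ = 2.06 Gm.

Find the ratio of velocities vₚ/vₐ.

Convert to SI: rₚ = 215 Mm = 2.15e+08 m; rₐ = 2.06 Gm = 2.06e+09 m.
Conservation of angular momentum gives rₚvₚ = rₐvₐ, so vₚ/vₐ = rₐ/rₚ.
vₚ/vₐ = 2.06e+09 / 2.15e+08 ≈ 9.581.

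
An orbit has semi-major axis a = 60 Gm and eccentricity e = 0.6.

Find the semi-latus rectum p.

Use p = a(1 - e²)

Convert to SI: a = 60 Gm = 6e+10 m.
p = a (1 − e²).
p = 6e+10 · (1 − (0.6)²) = 6e+10 · 0.64 ≈ 3.84e+10 m = 38.4 Gm.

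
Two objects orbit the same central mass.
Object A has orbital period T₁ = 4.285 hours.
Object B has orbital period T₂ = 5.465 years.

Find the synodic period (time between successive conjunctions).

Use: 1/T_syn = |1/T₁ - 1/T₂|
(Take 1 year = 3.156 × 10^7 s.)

Convert to SI: T₁ = 4.285 hours = 15426 s; T₂ = 5.465 years = 1.72475e+08 s.
T_syn = |T₁ · T₂ / (T₁ − T₂)|.
T_syn = |15426 · 1.72475e+08 / (15426 − 1.72475e+08)| s ≈ 1.543e+04 s = 4.285 hours.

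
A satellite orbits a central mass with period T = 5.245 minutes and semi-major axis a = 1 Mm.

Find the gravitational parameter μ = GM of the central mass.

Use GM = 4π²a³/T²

Convert to SI: T = 5.245 minutes = 314.7 s; a = 1 Mm = 1e+06 m.
GM = 4π² · a³ / T².
GM = 4π² · (1e+06)³ / (314.7)² m³/s² ≈ 3.986e+14 m³/s² = 3.986 × 10^14 m³/s².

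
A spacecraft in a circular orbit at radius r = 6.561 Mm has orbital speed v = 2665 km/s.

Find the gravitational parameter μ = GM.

Convert to SI: r = 6.561 Mm = 6.561e+06 m; v = 2665 km/s = 2.665e+06 m/s.
For a circular orbit v² = GM/r, so GM = v² · r.
GM = (2.665e+06)² · 6.561e+06 m³/s² ≈ 4.66e+19 m³/s² = 4.66 × 10^19 m³/s².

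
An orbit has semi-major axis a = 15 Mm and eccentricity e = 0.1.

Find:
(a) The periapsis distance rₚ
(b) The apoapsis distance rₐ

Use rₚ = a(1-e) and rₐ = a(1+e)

Convert to SI: a = 15 Mm = 1.5e+07 m.
(a) rₚ = a(1 − e) = 1.5e+07 · (1 − 0.1) = 1.5e+07 · 0.9 ≈ 1.35e+07 m = 13.5 Mm.
(b) rₐ = a(1 + e) = 1.5e+07 · (1 + 0.1) = 1.5e+07 · 1.1 ≈ 1.65e+07 m = 16.5 Mm.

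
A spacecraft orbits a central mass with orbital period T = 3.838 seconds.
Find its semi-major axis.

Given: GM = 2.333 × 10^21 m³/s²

Invert Kepler's third law: a = (GM · T² / (4π²))^(1/3).
Substituting T = 3.838 s and GM = 2.333e+21 m³/s²:
a = (2.333e+21 · (3.838)² / (4π²))^(1/3) m
a ≈ 9.548e+06 m = 9.548 Mm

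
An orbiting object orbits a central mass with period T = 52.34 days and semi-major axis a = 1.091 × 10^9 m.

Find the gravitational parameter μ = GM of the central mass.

Convert to SI: T = 52.34 days = 4.52218e+06 s.
GM = 4π² · a³ / T².
GM = 4π² · (1.091e+09)³ / (4.52218e+06)² m³/s² ≈ 2.507e+15 m³/s² = 2.507 × 10^15 m³/s².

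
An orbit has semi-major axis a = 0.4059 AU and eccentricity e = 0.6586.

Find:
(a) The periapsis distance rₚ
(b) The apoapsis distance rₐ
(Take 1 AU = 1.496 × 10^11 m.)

Convert to SI: a = 0.4059 AU = 6.07226e+10 m.
(a) rₚ = a(1 − e) = 6.07226e+10 · (1 − 0.6586) = 6.07226e+10 · 0.3414 ≈ 2.073e+10 m = 0.1386 AU.
(b) rₐ = a(1 + e) = 6.07226e+10 · (1 + 0.6586) = 6.07226e+10 · 1.6586 ≈ 1.007e+11 m = 0.6732 AU.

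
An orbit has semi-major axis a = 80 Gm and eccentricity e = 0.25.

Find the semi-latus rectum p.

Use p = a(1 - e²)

Convert to SI: a = 80 Gm = 8e+10 m.
p = a (1 − e²).
p = 8e+10 · (1 − (0.25)²) = 8e+10 · 0.9375 ≈ 7.5e+10 m = 75 Gm.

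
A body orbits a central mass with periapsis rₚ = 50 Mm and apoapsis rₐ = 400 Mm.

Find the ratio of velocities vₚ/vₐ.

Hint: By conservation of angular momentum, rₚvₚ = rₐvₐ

Convert to SI: rₚ = 50 Mm = 5e+07 m; rₐ = 400 Mm = 4e+08 m.
Conservation of angular momentum gives rₚvₚ = rₐvₐ, so vₚ/vₐ = rₐ/rₚ.
vₚ/vₐ = 4e+08 / 5e+07 ≈ 8.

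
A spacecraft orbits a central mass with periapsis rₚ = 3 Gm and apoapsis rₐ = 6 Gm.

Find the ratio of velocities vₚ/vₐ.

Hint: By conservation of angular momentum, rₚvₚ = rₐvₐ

Convert to SI: rₚ = 3 Gm = 3e+09 m; rₐ = 6 Gm = 6e+09 m.
Conservation of angular momentum gives rₚvₚ = rₐvₐ, so vₚ/vₐ = rₐ/rₚ.
vₚ/vₐ = 6e+09 / 3e+09 ≈ 2.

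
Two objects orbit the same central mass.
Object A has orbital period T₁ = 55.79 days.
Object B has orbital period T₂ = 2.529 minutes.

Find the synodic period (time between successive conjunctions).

Convert to SI: T₁ = 55.79 days = 4.82026e+06 s; T₂ = 2.529 minutes = 151.74 s.
T_syn = |T₁ · T₂ / (T₁ − T₂)|.
T_syn = |4.82026e+06 · 151.74 / (4.82026e+06 − 151.74)| s ≈ 151.7 s = 2.529 minutes.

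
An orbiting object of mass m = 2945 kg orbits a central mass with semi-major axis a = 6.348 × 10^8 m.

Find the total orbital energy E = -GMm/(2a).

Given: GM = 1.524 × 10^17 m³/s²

E = −GMm / (2a).
E = −1.524e+17 · 2945 / (2 · 6.348e+08) J ≈ -3.535e+11 J = -353.5 GJ.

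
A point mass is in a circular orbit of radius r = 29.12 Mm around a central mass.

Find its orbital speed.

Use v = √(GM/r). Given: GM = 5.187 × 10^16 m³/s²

Convert to SI: r = 29.12 Mm = 2.912e+07 m.
For a circular orbit, gravity supplies the centripetal force, so v = √(GM / r).
v = √(5.187e+16 / 2.912e+07) m/s ≈ 4.22e+04 m/s = 42.2 km/s.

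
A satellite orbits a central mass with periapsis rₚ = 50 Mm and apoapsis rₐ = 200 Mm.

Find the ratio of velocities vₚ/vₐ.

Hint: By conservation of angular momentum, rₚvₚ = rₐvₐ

Convert to SI: rₚ = 50 Mm = 5e+07 m; rₐ = 200 Mm = 2e+08 m.
Conservation of angular momentum gives rₚvₚ = rₐvₐ, so vₚ/vₐ = rₐ/rₚ.
vₚ/vₐ = 2e+08 / 5e+07 ≈ 4.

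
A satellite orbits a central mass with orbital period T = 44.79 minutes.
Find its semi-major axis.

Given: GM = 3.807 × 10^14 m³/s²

Convert to SI: T = 44.79 minutes = 2687.4 s.
Invert Kepler's third law: a = (GM · T² / (4π²))^(1/3).
Substituting T = 2687.4 s and GM = 3.807e+14 m³/s²:
a = (3.807e+14 · (2687.4)² / (4π²))^(1/3) m
a ≈ 4.114e+06 m = 4.114 Mm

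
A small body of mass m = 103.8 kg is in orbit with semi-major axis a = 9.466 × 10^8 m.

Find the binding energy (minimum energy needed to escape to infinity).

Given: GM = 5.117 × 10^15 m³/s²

Total orbital energy is E = −GMm/(2a); binding energy is E_bind = −E = GMm/(2a).
E_bind = 5.117e+15 · 103.8 / (2 · 9.466e+08) J ≈ 2.806e+08 J = 280.6 MJ.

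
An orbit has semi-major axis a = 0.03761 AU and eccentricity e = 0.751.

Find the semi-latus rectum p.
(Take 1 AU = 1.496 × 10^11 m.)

Convert to SI: a = 0.03761 AU = 5.62646e+09 m.
p = a (1 − e²).
p = 5.62646e+09 · (1 − (0.751)²) = 5.62646e+09 · 0.435999 ≈ 2.453e+09 m = 0.0164 AU.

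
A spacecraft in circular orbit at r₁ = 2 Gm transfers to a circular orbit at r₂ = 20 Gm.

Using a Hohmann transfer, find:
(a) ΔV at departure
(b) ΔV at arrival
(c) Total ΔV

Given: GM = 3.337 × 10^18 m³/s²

Convert to SI: r₁ = 2 Gm = 2e+09 m; r₂ = 20 Gm = 2e+10 m.
Transfer semi-major axis: a_t = (r₁ + r₂)/2 = (2e+09 + 2e+10)/2 = 1.1e+10 m.
Circular speeds: v₁ = √(GM/r₁) = 40847.3 m/s, v₂ = √(GM/r₂) = 12917 m/s.
Transfer speeds (vis-viva v² = GM(2/r − 1/a_t)): v₁ᵗ = 55078.5 m/s, v₂ᵗ = 5507.85 m/s.
(a) ΔV₁ = |v₁ᵗ − v₁| ≈ 1.423e+04 m/s = 14.23 km/s.
(b) ΔV₂ = |v₂ − v₂ᵗ| ≈ 7409 m/s = 7.409 km/s.
(c) ΔV_total = ΔV₁ + ΔV₂ ≈ 2.164e+04 m/s = 21.64 km/s.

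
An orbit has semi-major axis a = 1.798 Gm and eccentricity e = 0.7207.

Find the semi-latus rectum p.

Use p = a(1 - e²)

Convert to SI: a = 1.798 Gm = 1.798e+09 m.
p = a (1 − e²).
p = 1.798e+09 · (1 − (0.7207)²) = 1.798e+09 · 0.480592 ≈ 8.641e+08 m = 864.1 Mm.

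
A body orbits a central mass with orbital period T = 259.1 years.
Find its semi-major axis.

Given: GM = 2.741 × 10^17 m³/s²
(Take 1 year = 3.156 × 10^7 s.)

Convert to SI: T = 259.1 years = 8.1772e+09 s.
Invert Kepler's third law: a = (GM · T² / (4π²))^(1/3).
Substituting T = 8.1772e+09 s and GM = 2.741e+17 m³/s²:
a = (2.741e+17 · (8.1772e+09)² / (4π²))^(1/3) m
a ≈ 7.743e+11 m = 774.3 Gm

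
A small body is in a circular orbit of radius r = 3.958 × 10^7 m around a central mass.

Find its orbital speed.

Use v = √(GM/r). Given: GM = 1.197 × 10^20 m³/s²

For a circular orbit, gravity supplies the centripetal force, so v = √(GM / r).
v = √(1.197e+20 / 3.958e+07) m/s ≈ 1.739e+06 m/s = 1739 km/s.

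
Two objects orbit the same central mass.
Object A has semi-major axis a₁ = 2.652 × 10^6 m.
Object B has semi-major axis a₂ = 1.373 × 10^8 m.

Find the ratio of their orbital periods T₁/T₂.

From Kepler's third law, (T₁/T₂)² = (a₁/a₂)³, so T₁/T₂ = (a₁/a₂)^(3/2).
a₁/a₂ = 2.652e+06 / 1.373e+08 = 0.0193154.
T₁/T₂ = (0.0193154)^(3/2) ≈ 0.002684.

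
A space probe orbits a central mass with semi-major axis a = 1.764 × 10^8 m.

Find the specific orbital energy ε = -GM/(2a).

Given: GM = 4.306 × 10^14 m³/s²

ε = −GM / (2a).
ε = −4.306e+14 / (2 · 1.764e+08) J/kg ≈ -1.221e+06 J/kg = -1.221 MJ/kg.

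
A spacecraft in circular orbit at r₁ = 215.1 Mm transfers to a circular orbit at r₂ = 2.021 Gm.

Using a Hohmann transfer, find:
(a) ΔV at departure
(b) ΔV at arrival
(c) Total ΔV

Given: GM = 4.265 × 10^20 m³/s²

Convert to SI: r₁ = 215.1 Mm = 2.151e+08 m; r₂ = 2.021 Gm = 2.021e+09 m.
Transfer semi-major axis: a_t = (r₁ + r₂)/2 = (2.151e+08 + 2.021e+09)/2 = 1.11805e+09 m.
Circular speeds: v₁ = √(GM/r₁) = 1.40812e+06 m/s, v₂ = √(GM/r₂) = 459385 m/s.
Transfer speeds (vis-viva v² = GM(2/r − 1/a_t)): v₁ᵗ = 1.89318e+06 m/s, v₂ᵗ = 201496 m/s.
(a) ΔV₁ = |v₁ᵗ − v₁| ≈ 4.851e+05 m/s = 485.1 km/s.
(b) ΔV₂ = |v₂ − v₂ᵗ| ≈ 2.579e+05 m/s = 257.9 km/s.
(c) ΔV_total = ΔV₁ + ΔV₂ ≈ 7.429e+05 m/s = 742.9 km/s.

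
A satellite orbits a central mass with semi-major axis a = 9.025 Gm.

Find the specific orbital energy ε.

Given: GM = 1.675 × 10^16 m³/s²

Convert to SI: a = 9.025 Gm = 9.025e+09 m.
ε = −GM / (2a).
ε = −1.675e+16 / (2 · 9.025e+09) J/kg ≈ -9.28e+05 J/kg = -928 kJ/kg.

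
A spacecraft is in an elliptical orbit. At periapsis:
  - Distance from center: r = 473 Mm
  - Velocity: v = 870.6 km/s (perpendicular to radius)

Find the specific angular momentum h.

Convert to SI: r = 473 Mm = 4.73e+08 m; v = 870.6 km/s = 870600 m/s.
With v perpendicular to r, h = r · v.
h = 4.73e+08 · 870600 m²/s ≈ 4.118e+14 m²/s.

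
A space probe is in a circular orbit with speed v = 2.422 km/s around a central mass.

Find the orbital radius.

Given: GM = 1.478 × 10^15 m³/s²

Convert to SI: v = 2.422 km/s = 2422 m/s.
For a circular orbit, v² = GM / r, so r = GM / v².
r = 1.478e+15 / (2422)² m ≈ 2.52e+08 m = 252 Mm.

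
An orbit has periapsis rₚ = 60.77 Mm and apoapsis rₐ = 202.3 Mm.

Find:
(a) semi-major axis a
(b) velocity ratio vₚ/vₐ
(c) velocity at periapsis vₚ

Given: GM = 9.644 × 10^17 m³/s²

Convert to SI: rₚ = 60.77 Mm = 6.077e+07 m; rₐ = 202.3 Mm = 2.023e+08 m.
(a) a = (rₚ + rₐ)/2 = (6.077e+07 + 2.023e+08)/2 ≈ 1.315e+08 m
(b) Conservation of angular momentum (rₚvₚ = rₐvₐ) gives vₚ/vₐ = rₐ/rₚ = 2.023e+08/6.077e+07 ≈ 3.329
(c) With a = (rₚ + rₐ)/2 = 1.31535e+08 m, vₚ = √(GM (2/rₚ − 1/a)) = √(9.644e+17 · (2/6.077e+07 − 1/1.31535e+08)) m/s ≈ 1.562e+05 m/s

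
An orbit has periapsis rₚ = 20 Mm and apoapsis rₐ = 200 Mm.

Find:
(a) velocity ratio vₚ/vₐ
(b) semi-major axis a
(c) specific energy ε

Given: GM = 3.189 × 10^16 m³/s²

Convert to SI: rₚ = 20 Mm = 2e+07 m; rₐ = 200 Mm = 2e+08 m.
(a) Conservation of angular momentum (rₚvₚ = rₐvₐ) gives vₚ/vₐ = rₐ/rₚ = 2e+08/2e+07 ≈ 10
(b) a = (rₚ + rₐ)/2 = (2e+07 + 2e+08)/2 ≈ 1.1e+08 m
(c) With a = (rₚ + rₐ)/2 = 1.1e+08 m, ε = −GM/(2a) = −3.189e+16/(2 · 1.1e+08) J/kg ≈ -1.45e+08 J/kg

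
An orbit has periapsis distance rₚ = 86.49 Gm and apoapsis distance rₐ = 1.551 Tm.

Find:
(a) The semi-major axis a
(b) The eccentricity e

Convert to SI: rₚ = 86.49 Gm = 8.649e+10 m; rₐ = 1.551 Tm = 1.551e+12 m.
(a) a = (rₚ + rₐ) / 2 = (8.649e+10 + 1.551e+12) / 2 ≈ 8.187e+11 m = 818.7 Gm.
(b) e = (rₐ − rₚ) / (rₐ + rₚ) = (1.551e+12 − 8.649e+10) / (1.551e+12 + 8.649e+10) ≈ 0.8944.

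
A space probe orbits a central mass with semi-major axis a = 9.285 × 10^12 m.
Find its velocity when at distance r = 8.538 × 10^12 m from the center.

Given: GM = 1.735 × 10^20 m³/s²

Vis-viva: v = √(GM · (2/r − 1/a)).
2/r − 1/a = 2/8.538e+12 − 1/9.285e+12 = 1.26546e-13 m⁻¹.
v = √(1.735e+20 · 1.26546e-13) m/s ≈ 4686 m/s = 4.686 km/s.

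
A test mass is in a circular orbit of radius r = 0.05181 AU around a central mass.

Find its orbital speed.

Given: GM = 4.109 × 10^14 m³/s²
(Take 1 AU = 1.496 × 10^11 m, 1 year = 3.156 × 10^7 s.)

Convert to SI: r = 0.05181 AU = 7.75078e+09 m.
For a circular orbit, gravity supplies the centripetal force, so v = √(GM / r).
v = √(4.109e+14 / 7.75078e+09) m/s ≈ 230.2 m/s = 0.04857 AU/year.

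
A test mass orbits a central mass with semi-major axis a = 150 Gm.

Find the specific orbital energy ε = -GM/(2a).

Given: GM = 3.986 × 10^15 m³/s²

Convert to SI: a = 150 Gm = 1.5e+11 m.
ε = −GM / (2a).
ε = −3.986e+15 / (2 · 1.5e+11) J/kg ≈ -1.329e+04 J/kg = -13.29 kJ/kg.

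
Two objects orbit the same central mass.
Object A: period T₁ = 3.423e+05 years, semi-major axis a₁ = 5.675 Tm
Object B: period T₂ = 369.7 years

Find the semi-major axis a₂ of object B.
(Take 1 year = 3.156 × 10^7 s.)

Convert to SI: T₁ = 3.423e+05 years = 1.0803e+13 s; a₁ = 5.675 Tm = 5.675e+12 m; T₂ = 369.7 years = 1.16677e+10 s.
Kepler's third law: (T₁/T₂)² = (a₁/a₂)³ ⇒ a₂ = a₁ · (T₂/T₁)^(2/3).
T₂/T₁ = 1.16677e+10 / 1.0803e+13 = 0.00108005.
a₂ = 5.675e+12 · (0.00108005)^(2/3) m ≈ 5.974e+10 m = 59.74 Gm.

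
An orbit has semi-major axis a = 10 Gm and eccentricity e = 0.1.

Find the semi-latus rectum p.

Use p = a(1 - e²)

Convert to SI: a = 10 Gm = 1e+10 m.
p = a (1 − e²).
p = 1e+10 · (1 − (0.1)²) = 1e+10 · 0.99 ≈ 9.9e+09 m = 9.9 Gm.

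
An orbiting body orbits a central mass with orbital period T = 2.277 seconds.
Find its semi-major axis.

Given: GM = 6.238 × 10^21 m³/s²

Invert Kepler's third law: a = (GM · T² / (4π²))^(1/3).
Substituting T = 2.277 s and GM = 6.238e+21 m³/s²:
a = (6.238e+21 · (2.277)² / (4π²))^(1/3) m
a ≈ 9.357e+06 m = 9.357 × 10^6 m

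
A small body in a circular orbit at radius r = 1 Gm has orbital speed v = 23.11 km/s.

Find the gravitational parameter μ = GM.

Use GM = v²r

Convert to SI: r = 1 Gm = 1e+09 m; v = 23.11 km/s = 23110 m/s.
For a circular orbit v² = GM/r, so GM = v² · r.
GM = (23110)² · 1e+09 m³/s² ≈ 5.341e+17 m³/s² = 5.341 × 10^17 m³/s².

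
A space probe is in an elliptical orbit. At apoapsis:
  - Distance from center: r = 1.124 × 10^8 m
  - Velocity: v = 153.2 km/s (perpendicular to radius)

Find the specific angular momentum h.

Convert to SI: v = 153.2 km/s = 153200 m/s.
With v perpendicular to r, h = r · v.
h = 1.124e+08 · 153200 m²/s ≈ 1.722e+13 m²/s.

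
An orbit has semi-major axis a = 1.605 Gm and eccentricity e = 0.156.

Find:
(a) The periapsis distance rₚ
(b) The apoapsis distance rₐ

Convert to SI: a = 1.605 Gm = 1.605e+09 m.
(a) rₚ = a(1 − e) = 1.605e+09 · (1 − 0.156) = 1.605e+09 · 0.844 ≈ 1.355e+09 m = 1.355 Gm.
(b) rₐ = a(1 + e) = 1.605e+09 · (1 + 0.156) = 1.605e+09 · 1.156 ≈ 1.855e+09 m = 1.855 Gm.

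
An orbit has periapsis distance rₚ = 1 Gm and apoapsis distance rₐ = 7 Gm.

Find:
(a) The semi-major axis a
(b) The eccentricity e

Convert to SI: rₚ = 1 Gm = 1e+09 m; rₐ = 7 Gm = 7e+09 m.
(a) a = (rₚ + rₐ) / 2 = (1e+09 + 7e+09) / 2 ≈ 4e+09 m = 4 Gm.
(b) e = (rₐ − rₚ) / (rₐ + rₚ) = (7e+09 − 1e+09) / (7e+09 + 1e+09) ≈ 0.75.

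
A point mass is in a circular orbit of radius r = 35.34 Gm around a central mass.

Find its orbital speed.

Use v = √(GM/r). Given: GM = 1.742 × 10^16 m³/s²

Convert to SI: r = 35.34 Gm = 3.534e+10 m.
For a circular orbit, gravity supplies the centripetal force, so v = √(GM / r).
v = √(1.742e+16 / 3.534e+10) m/s ≈ 702.1 m/s = 702.1 m/s.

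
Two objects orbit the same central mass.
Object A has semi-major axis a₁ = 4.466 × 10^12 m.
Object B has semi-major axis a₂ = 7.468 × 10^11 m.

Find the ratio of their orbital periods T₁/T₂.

From Kepler's third law, (T₁/T₂)² = (a₁/a₂)³, so T₁/T₂ = (a₁/a₂)^(3/2).
a₁/a₂ = 4.466e+12 / 7.468e+11 = 5.98018.
T₁/T₂ = (5.98018)^(3/2) ≈ 14.62.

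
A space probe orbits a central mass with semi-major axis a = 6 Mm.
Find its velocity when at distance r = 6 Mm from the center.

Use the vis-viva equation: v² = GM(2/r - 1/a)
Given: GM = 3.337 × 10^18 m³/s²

Convert to SI: a = 6 Mm = 6e+06 m; r = 6 Mm = 6e+06 m.
Vis-viva: v = √(GM · (2/r − 1/a)).
2/r − 1/a = 2/6e+06 − 1/6e+06 = 1.66667e-07 m⁻¹.
v = √(3.337e+18 · 1.66667e-07) m/s ≈ 7.458e+05 m/s = 745.8 km/s.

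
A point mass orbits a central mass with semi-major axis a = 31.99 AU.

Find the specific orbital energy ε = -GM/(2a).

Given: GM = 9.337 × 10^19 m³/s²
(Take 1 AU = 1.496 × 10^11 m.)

Convert to SI: a = 31.99 AU = 4.7857e+12 m.
ε = −GM / (2a).
ε = −9.337e+19 / (2 · 4.7857e+12) J/kg ≈ -9.755e+06 J/kg = -9.755 MJ/kg.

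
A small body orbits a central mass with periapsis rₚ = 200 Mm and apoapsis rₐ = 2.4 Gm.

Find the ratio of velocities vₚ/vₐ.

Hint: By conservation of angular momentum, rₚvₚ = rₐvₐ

Convert to SI: rₚ = 200 Mm = 2e+08 m; rₐ = 2.4 Gm = 2.4e+09 m.
Conservation of angular momentum gives rₚvₚ = rₐvₐ, so vₚ/vₐ = rₐ/rₚ.
vₚ/vₐ = 2.4e+09 / 2e+08 ≈ 12.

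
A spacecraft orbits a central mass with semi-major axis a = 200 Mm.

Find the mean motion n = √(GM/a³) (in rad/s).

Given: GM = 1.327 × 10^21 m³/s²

Convert to SI: a = 200 Mm = 2e+08 m.
n = √(GM / a³).
n = √(1.327e+21 / (2e+08)³) rad/s ≈ 0.01288 rad/s.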